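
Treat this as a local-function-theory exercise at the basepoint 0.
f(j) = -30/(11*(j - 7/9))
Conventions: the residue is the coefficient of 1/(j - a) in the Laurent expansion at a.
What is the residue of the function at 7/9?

At the order-1 pole 7/9 set g(j) = (j - (7/9))*f(j) = -30/11.
Simple pole: residue = g(a) at a = 7/9, which is -30/11.

The residue is -30/11.


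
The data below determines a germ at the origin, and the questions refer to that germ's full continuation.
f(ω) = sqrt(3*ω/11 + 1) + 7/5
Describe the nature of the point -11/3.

The point is an algebraic (square-root) branch point.

The term (1)*sqrt(1 - ω/(-11/3)) has argument 1 - -11/3/(-11/3) = 0 at -11/3: a square-root (algebraic, two-sheeted) branch point; the remaining terms are analytic or single-valued there.


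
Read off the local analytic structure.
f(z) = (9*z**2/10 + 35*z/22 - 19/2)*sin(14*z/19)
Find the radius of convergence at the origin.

The factor sin(14*z/19) is entire and contributes no finite singular point.
The polynomial part has no poles.
No finite singular points: the Taylor series at 0 converges everywhere.

The radius of convergence is infinite.


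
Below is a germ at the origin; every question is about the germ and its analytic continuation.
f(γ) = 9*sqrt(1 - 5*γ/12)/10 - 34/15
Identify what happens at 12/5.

The point is an algebraic (square-root) branch point.

The term (9/10)*sqrt(1 - γ/(12/5)) has argument 1 - 12/5/(12/5) = 0 at 12/5: a square-root (algebraic, two-sheeted) branch point; the remaining terms are analytic or single-valued there.


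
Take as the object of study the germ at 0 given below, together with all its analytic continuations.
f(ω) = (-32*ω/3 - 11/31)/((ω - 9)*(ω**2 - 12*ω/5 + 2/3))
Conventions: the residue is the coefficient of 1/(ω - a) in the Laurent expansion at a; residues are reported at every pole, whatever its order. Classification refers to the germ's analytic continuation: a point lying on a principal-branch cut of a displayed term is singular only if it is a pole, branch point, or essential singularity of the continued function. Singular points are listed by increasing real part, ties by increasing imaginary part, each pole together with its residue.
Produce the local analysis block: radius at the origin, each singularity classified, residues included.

Denominator factor (ω**2 - 12*ω/5 + 2/3): discriminant 232/75, real irrational roots 6/5 + (1/15)*sqrt(174) and 6/5 - (1/15)*sqrt(174); poles of order 1, moduli 6/5 + (1/15)*sqrt(174) and 6/5 - (1/15)*sqrt(174).
Denominator factor (ω - 9): pole of order 1 at 9, modulus 9.
The radius of convergence is the smallest modulus among the singular points: 6/5 - (1/15)*sqrt(174).
The factor ω**2 - 12*ω/5 + 2/3 splits as (ω - a)(ω - a') with a = 6/5 - (1/15)*sqrt(174), a' = 6/5 + (1/15)*sqrt(174). At the order-1 pole a set g(ω) = (ω - a)*f(ω) = [(-32*ω/3 - 11/31)/(ω - 9)] / (ω - a').
Simple pole: residue = g(a) at a = 6/5 - (1/15)*sqrt(174), which is 44805/55862 - (773225/9719988)*sqrt(174).
The factor ω**2 - 12*ω/5 + 2/3 splits as (ω - a)(ω - a') with a = 6/5 + (1/15)*sqrt(174), a' = 6/5 - (1/15)*sqrt(174). At the order-1 pole a set g(ω) = (ω - a)*f(ω) = [(-32*ω/3 - 11/31)/(ω - 9)] / (ω - a').
Simple pole: residue = g(a) at a = 6/5 + (1/15)*sqrt(174), which is 44805/55862 + (773225/9719988)*sqrt(174).
At the order-1 pole 9 set g(ω) = (ω - (9))*f(ω) = (-32*ω/3 - 11/31)/(ω**2 - 12*ω/5 + 2/3).
Simple pole: residue = g(a) at a = 9, which is -44805/27931.
List the singular points by increasing real part (a conjugate pair: the negative imaginary part first).

Radius of convergence at 0: 6/5 - (1/15)*sqrt(174).
At 6/5 - (1/15)*sqrt(174): a pole of order 1; residue 44805/55862 - (773225/9719988)*sqrt(174).
At 6/5 + (1/15)*sqrt(174): a pole of order 1; residue 44805/55862 + (773225/9719988)*sqrt(174).
At 9: a pole of order 1; residue -44805/27931.


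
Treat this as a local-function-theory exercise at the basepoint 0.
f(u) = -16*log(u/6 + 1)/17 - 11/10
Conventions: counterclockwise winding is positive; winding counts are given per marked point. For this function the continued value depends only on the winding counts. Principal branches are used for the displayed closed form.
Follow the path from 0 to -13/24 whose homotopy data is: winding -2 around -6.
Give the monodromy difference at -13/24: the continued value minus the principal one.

Continued minus principal equals (64/17)*pi*i.

The rational part is single-valued and drops out of the difference; each branch term changes only by its own monodromy.
(-16/17)*log(1 - u/(-6)): each positive loop around -6 adds 2*pi*i to the log, so winding -2 contributes (-16/17)*(-2)*2*pi*i = (64/17)*pi*i.
Summing the contributions at u = -13/24 gives (64/17)*pi*i.


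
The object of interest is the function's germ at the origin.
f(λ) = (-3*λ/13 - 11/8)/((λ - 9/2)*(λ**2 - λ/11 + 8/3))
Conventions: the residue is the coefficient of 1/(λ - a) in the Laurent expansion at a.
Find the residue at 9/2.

At the order-1 pole 9/2 set g(λ) = (λ - (9/2))*f(λ) = (-3*λ/13 - 11/8)/(λ**2 - λ/11 + 8/3).
Simple pole: residue = g(a) at a = 9/2, which is -8283/77246.

The residue is -8283/77246.


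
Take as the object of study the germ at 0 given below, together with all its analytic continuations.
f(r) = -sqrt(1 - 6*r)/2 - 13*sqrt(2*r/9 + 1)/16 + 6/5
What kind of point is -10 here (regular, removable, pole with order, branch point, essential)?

The point is a regular point.

There is no denominator, hence no pole anywhere.
Branch term sqrt(1 - r/(-9/2)): argument at -10 is -11/9, nonzero, so -10 is not its branch point (a point on a principal cut is still regular for the continued germ).
Branch term sqrt(1 - r/(1/6)): argument at -10 is 61, nonzero, so -10 is not its branch point (a point on a principal cut is still regular for the continued germ).
So the germ continues analytically to -10.


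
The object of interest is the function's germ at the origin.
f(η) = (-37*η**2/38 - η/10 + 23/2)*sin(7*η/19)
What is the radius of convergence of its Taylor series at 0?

The radius of convergence is infinite.

The factor sin(7*η/19) is entire and contributes no finite singular point.
The polynomial part has no poles.
No finite singular points: the Taylor series at 0 converges everywhere.


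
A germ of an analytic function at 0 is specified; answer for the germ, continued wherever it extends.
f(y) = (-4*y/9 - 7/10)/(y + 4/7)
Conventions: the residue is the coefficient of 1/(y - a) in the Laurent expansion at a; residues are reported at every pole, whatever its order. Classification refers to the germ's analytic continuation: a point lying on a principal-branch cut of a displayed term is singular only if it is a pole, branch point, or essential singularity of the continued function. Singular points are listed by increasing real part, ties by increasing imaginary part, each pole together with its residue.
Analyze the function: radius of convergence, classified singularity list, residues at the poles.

Denominator factor (y + 4/7): pole of order 1 at -4/7, modulus 4/7.
The radius of convergence is the smallest modulus among the singular points: 4/7.
At the order-1 pole -4/7 set g(y) = (y - (-4/7))*f(y) = -4*y/9 - 7/10.
Simple pole: residue = g(a) at a = -4/7, which is -281/630.

Radius of convergence at 0: 4/7.
At -4/7: a pole of order 1; residue -281/630.


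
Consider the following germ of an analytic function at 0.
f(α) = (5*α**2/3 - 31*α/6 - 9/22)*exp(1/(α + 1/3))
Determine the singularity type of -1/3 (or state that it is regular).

The exponent 1/(α - (-1/3)) has a pole at -1/3, so exp(1/(α - (-1/3))) takes every nonzero value near it: an essential singularity (not a pole of any order).

The point is an essential singularity.


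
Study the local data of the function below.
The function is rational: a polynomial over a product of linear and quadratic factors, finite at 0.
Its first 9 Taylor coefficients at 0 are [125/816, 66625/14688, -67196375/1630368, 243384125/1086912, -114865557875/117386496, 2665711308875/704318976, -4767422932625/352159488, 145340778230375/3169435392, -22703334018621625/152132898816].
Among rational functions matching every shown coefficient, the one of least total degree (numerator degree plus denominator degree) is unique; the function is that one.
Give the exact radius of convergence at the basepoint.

The radius of convergence is 2/5.

No rational of total degree below 7 reproduces all 9 coefficients; solving the [2/5] Pade equations on them gives f(κ) = (-11*κ**2/37 + 10*κ/3 + 3/34)/((κ + 2/5)**3*(κ + 3)**2), whose expansion matches every shown term.
Denominator factor (κ + 3)^2: pole of order 2 at -3, modulus 3.
Denominator factor (κ + 2/5)^3: pole of order 3 at -2/5, modulus 2/5.
The radius of convergence is the smallest modulus among the singular points: 2/5.


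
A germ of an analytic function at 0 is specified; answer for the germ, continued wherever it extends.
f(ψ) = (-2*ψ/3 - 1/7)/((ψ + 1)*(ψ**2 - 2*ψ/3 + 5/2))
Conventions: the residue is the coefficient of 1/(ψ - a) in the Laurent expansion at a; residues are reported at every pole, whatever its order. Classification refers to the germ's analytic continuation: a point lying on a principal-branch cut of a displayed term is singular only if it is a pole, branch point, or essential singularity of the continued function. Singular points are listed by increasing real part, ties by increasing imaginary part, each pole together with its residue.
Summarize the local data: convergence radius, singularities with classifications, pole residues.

Radius of convergence at 0: 1.
At -1: a pole of order 1; residue 22/175.
At (1/3) - ((1/6)*sqrt(86))*i: a pole of order 1; residue (-11/175) - ((131/7525)*sqrt(86))*i.
At (1/3) + ((1/6)*sqrt(86))*i: a pole of order 1; residue (-11/175) + ((131/7525)*sqrt(86))*i.


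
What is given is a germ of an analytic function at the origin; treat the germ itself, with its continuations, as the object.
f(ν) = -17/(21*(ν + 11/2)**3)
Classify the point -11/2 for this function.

The point is a pole of order 3.

The denominator factor ν + 11/2 vanishes at -11/2 and appears to the power 3; the numerator there equals -17/21, nonzero, and no other factor vanishes.
Hence a pole whose order is the multiplicity, 3.


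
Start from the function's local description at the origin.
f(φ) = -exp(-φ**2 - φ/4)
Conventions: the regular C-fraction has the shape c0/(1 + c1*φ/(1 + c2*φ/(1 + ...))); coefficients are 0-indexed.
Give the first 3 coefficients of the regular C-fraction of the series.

Taylor coefficients (expand at 0): a_0 = -1, a_1 = 1/4, a_2 = 31/32.
c0 = a_0 = -1. Peel one level at a time: if S = 1 + c*φ/S' with S'(0) = 1, then c is the φ-coefficient of S and S' = c*φ/(S - 1).
S_1 = c0/f = 1 + (1/4)*φ + (33/32)*φ^2 + ...; c1 = 1/4.
S_2 = c1*φ/(S_1 - 1) = 1 + (-33/8)*φ + ...; c2 = -33/8.

The regular C-fraction coefficients are [-1, 1/4, -33/8].


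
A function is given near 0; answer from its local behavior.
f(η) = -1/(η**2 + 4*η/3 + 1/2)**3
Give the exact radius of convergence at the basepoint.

The radius of convergence is (1/2)*sqrt(2).

Denominator factor (η**2 + 4*η/3 + 1/2)^3: discriminant -2/9, complex-conjugate roots (-2/3) + ((1/6)*sqrt(2))*i and (-2/3) - ((1/6)*sqrt(2))*i; poles of order 3, moduli (1/2)*sqrt(2) and (1/2)*sqrt(2).
The radius of convergence is the smallest modulus among the singular points: (1/2)*sqrt(2).


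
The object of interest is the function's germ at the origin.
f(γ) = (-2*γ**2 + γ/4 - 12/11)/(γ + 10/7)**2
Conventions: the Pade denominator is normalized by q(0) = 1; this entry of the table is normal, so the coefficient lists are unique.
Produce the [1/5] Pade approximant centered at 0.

The Pade approximant has numerator coefficients [-147/275, -1800444541/40519336880]; denominator coefficients [1, 2759468869/1611564535, -26898875397/32231290700, -26508006666/8057822675, 6253899696/8057822675, 50031197568/8057822675].

Taylor coefficients needed (expand at 0): a_0 = -147/275, a_1 = 19159/22000, a_2 = -213101/110000, a_3 = 5028037/2200000, a_4 = -2475431/1100000, a_5 = 446746867/220000000, a_6 = -1914266879/1100000000.
Write the denominator as Q(γ) = 1 + q1*γ + q2*γ^2 + q3*γ^3 + q4*γ^4 + q5*γ^5. Requiring Q*f - P = O(γ^7) with deg P <= 1 kills the coefficients of γ^2..γ^6 in Q*f:
  γ^2: a_2 + q1*a_1 + q2*a_0 = 0, i.e. -213101/110000 + (19159/22000)*q1 + (-147/275)*q2 = 0.
  γ^3: a_3 + q1*a_2 + q2*a_1 + q3*a_0 = 0, i.e. 5028037/2200000 + (-213101/110000)*q1 + (19159/22000)*q2 + (-147/275)*q3 = 0.
  γ^4: a_4 + q1*a_3 + q2*a_2 + q3*a_1 + q4*a_0 = 0, i.e. -2475431/1100000 + (5028037/2200000)*q1 + (-213101/110000)*q2 + (19159/22000)*q3 + (-147/275)*q4 = 0.
  γ^5: a_5 + q1*a_4 + q2*a_3 + q3*a_2 + q4*a_1 + q5*a_0 = 0, i.e. 446746867/220000000 + (-2475431/1100000)*q1 + (5028037/2200000)*q2 + (-213101/110000)*q3 + (19159/22000)*q4 + (-147/275)*q5 = 0.
  γ^6: a_6 + q1*a_5 + q2*a_4 + q3*a_3 + q4*a_2 + q5*a_1 = 0, i.e. -1914266879/1100000000 + (446746867/220000000)*q1 + (-2475431/1100000)*q2 + (5028037/2200000)*q3 + (-213101/110000)*q4 + (19159/22000)*q5 = 0.
Solving this linear system: q1 = 2759468869/1611564535, q2 = -26898875397/32231290700, q3 = -26508006666/8057822675, q4 = 6253899696/8057822675, q5 = 50031197568/8057822675.
The numerator is Q*f truncated at degree 1: P0 = a_0 = -147/275; P1 = a_1 + q1*a_0 = -1800444541/40519336880.


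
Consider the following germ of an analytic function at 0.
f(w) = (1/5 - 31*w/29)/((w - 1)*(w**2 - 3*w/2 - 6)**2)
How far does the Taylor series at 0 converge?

The radius of convergence is 1.

Denominator factor (w**2 - 3*w/2 - 6)^2: discriminant 105/4, real irrational roots 3/4 + (1/4)*sqrt(105) and 3/4 - (1/4)*sqrt(105); poles of order 2, moduli 3/4 + (1/4)*sqrt(105) and -3/4 + (1/4)*sqrt(105).
Denominator factor (w - 1): pole of order 1 at 1, modulus 1.
The radius of convergence is the smallest modulus among the singular points: 1.


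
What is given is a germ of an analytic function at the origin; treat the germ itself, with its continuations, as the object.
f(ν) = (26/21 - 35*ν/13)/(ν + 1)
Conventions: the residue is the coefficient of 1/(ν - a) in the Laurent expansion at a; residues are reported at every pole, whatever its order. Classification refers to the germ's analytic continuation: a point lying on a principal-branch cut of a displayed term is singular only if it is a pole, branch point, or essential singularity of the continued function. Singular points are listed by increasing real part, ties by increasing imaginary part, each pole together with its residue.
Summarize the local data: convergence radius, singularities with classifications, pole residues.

Radius of convergence at 0: 1.
At -1: a pole of order 1; residue 1073/273.

Denominator factor (ν + 1): pole of order 1 at -1, modulus 1.
The radius of convergence is the smallest modulus among the singular points: 1.
At the order-1 pole -1 set g(ν) = (ν - (-1))*f(ν) = 26/21 - 35*ν/13.
Simple pole: residue = g(a) at a = -1, which is 1073/273.


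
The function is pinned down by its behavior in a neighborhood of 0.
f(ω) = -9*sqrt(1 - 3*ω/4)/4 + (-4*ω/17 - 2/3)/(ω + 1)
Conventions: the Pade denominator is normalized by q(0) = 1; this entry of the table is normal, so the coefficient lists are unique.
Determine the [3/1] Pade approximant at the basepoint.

Taylor coefficients needed (expand at 0): a_0 = -35/12, a_1 = 2081/1632, a_2 = -7133/26112, a_3 = 102505/208896, a_4 = -2697689/6684672.
Write the denominator as Q(ω) = 1 + q1*ω. Requiring Q*f - P = O(ω^5) with deg P <= 3 kills the coefficients of ω^4..ω^4 in Q*f:
  ω^4: a_4 + q1*a_3 = 0, i.e. -2697689/6684672 + (102505/208896)*q1 = 0.
Solving this linear system: q1 = 2697689/3280160.
The numerator is Q*f truncated at degree 3: P0 = a_0 = -35/12; P1 = a_1 + q1*a_0 = -50124889/44610176; P2 = a_2 + q1*a_1 = 81403029/104965120; P3 = a_3 + q1*a_2 = 446793813/1679441920.

The Pade approximant has numerator coefficients [-35/12, -50124889/44610176, 81403029/104965120, 446793813/1679441920]; denominator coefficients [1, 2697689/3280160].


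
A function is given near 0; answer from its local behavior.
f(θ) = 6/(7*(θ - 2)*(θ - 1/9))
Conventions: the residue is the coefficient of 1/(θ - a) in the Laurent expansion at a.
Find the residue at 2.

At the order-1 pole 2 set g(θ) = (θ - (2))*f(θ) = 6/(7*(θ - 1/9)).
Simple pole: residue = g(a) at a = 2, which is 54/119.

The residue is 54/119.


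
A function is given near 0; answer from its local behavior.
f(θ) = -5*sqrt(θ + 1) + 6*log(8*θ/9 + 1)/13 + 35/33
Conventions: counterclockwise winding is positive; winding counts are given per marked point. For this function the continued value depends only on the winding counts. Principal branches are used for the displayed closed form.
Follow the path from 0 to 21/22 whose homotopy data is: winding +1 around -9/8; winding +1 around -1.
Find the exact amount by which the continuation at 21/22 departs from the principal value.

The rational part is single-valued and drops out of the difference; each branch term changes only by its own monodromy.
(6/13)*log(1 - θ/(-9/8)): each positive loop around -9/8 adds 2*pi*i to the log, so winding +1 contributes (6/13)*(1)*2*pi*i = (12/13)*pi*i.
(-5)*sqrt(1 - θ/(-1)): winding +1 is odd, the square root flips sign, contributing -2*(-5)*sqrt(1 - (21/22)/(-1)) = -2*(-5)*sqrt(43/22) = (5/11)*sqrt(946).
Summing the contributions at θ = 21/22 gives ((5/11)*sqrt(946)) + ((12/13)*pi)*i.

Continued minus principal equals ((5/11)*sqrt(946)) + ((12/13)*pi)*i.


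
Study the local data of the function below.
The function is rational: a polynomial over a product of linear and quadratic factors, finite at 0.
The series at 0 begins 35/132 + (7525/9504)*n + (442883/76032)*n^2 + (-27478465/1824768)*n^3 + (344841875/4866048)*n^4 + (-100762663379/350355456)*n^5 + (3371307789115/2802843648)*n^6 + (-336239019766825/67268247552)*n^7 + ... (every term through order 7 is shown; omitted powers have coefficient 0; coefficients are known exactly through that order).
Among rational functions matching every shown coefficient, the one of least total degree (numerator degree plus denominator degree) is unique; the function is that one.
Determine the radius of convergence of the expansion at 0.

The radius of convergence is -3 + (1/2)*sqrt(42).

No rational of total degree below 5 reproduces all 8 coefficients; solving the [2/3] Pade equations on them gives f(n) = (37*n**2/3 + 25*n/9 + 5/11)/((n - 8/7)*(n**2 - 6*n - 3/2)), whose expansion matches every shown term.
Denominator factor (n - 8/7): pole of order 1 at 8/7, modulus 8/7.
Denominator factor (n**2 - 6*n - 3/2): discriminant 42, real irrational roots 3 + (1/2)*sqrt(42) and 3 - (1/2)*sqrt(42); poles of order 1, moduli 3 + (1/2)*sqrt(42) and -3 + (1/2)*sqrt(42).
The radius of convergence is the smallest modulus among the singular points: -3 + (1/2)*sqrt(42).


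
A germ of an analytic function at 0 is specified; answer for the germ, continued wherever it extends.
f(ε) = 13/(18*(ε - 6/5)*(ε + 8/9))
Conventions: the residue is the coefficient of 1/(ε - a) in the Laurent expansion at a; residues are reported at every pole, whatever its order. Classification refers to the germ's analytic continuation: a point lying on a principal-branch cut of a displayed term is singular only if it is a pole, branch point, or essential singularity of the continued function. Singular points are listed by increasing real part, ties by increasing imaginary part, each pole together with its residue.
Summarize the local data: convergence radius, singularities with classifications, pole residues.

Radius of convergence at 0: 8/9.
At -8/9: a pole of order 1; residue -65/188.
At 6/5: a pole of order 1; residue 65/188.

Denominator factor (ε - 6/5): pole of order 1 at 6/5, modulus 6/5.
Denominator factor (ε + 8/9): pole of order 1 at -8/9, modulus 8/9.
The radius of convergence is the smallest modulus among the singular points: 8/9.
At the order-1 pole -8/9 set g(ε) = (ε - (-8/9))*f(ε) = 13/(18*(ε - 6/5)).
Simple pole: residue = g(a) at a = -8/9, which is -65/188.
At the order-1 pole 6/5 set g(ε) = (ε - (6/5))*f(ε) = 13/(18*(ε + 8/9)).
Simple pole: residue = g(a) at a = 6/5, which is 65/188.
List the singular points by increasing real part (a conjugate pair: the negative imaginary part first).


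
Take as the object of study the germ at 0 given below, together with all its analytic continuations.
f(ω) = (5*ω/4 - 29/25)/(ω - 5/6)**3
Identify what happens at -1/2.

The point is a regular point.

Denominator factors: ω - 5/6 = -4/3 at ω = -1/2 — none vanishes.
So the germ continues analytically to -1/2.


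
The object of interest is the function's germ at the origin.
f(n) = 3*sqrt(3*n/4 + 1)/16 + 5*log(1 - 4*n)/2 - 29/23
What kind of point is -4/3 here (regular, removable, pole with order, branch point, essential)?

The term (3/16)*sqrt(1 - n/(-4/3)) has argument 1 - -4/3/(-4/3) = 0 at -4/3: a square-root (algebraic, two-sheeted) branch point; the remaining terms are analytic or single-valued there.

The point is an algebraic (square-root) branch point.


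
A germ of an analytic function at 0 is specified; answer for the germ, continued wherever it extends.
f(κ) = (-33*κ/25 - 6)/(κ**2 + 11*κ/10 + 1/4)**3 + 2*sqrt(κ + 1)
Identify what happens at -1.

The point is an algebraic (square-root) branch point.

The term (2)*sqrt(1 - κ/(-1)) has argument 1 - -1/(-1) = 0 at -1: a square-root (algebraic, two-sheeted) branch point; the remaining terms are analytic or single-valued there.


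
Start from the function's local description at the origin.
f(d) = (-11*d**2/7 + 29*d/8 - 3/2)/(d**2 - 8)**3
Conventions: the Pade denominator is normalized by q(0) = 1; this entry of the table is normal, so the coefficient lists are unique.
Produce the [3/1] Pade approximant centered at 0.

Taylor coefficients needed (expand at 0): a_0 = 3/1024, a_1 = -29/4096, a_2 = 239/57344, a_3 = -87/32768, a_4 = 327/229376.
Write the denominator as Q(d) = 1 + q1*d. Requiring Q*f - P = O(d^5) with deg P <= 3 kills the coefficients of d^4..d^4 in Q*f:
  d^4: a_4 + q1*a_3 = 0, i.e. 327/229376 + (-87/32768)*q1 = 0.
Solving this linear system: q1 = 109/203.
The numerator is Q*f truncated at degree 3: P0 = a_0 = 3/1024; P1 = a_1 + q1*a_0 = -4579/831488; P2 = a_2 + q1*a_1 = 3/8192; P3 = a_3 + q1*a_2 = -19423/46563328.

The Pade approximant has numerator coefficients [3/1024, -4579/831488, 3/8192, -19423/46563328]; denominator coefficients [1, 109/203].


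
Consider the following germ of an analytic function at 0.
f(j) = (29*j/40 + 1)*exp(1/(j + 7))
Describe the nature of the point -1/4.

The point is a regular point.

There is no denominator, hence no pole anywhere.
The essential point of exp(1/(j - (-7))) is -7, not -1/4.
So the germ continues analytically to -1/4.


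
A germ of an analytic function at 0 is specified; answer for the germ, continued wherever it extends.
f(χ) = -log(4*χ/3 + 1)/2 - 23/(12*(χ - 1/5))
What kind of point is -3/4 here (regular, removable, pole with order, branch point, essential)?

The point is a logarithmic branch point.

The term (-1/2)*log(1 - χ/(-3/4)) has argument 1 - -3/4/(-3/4) = 0 at -3/4: a logarithmic (infinitely-sheeted) branch point; the remaining terms are analytic or single-valued there.


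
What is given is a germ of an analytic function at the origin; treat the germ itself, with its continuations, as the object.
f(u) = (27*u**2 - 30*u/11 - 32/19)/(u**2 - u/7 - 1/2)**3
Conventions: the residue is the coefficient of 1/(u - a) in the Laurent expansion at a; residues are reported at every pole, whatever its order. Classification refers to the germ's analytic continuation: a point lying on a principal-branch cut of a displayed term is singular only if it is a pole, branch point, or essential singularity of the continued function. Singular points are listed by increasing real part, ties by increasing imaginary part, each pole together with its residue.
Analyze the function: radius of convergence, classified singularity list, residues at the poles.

Radius of convergence at 0: -1/14 + (3/14)*sqrt(11).
At 1/14 - (3/14)*sqrt(11): a pole of order 3; residue (44169482/22532499)*sqrt(11).
At 1/14 + (3/14)*sqrt(11): a pole of order 3; residue -(44169482/22532499)*sqrt(11).


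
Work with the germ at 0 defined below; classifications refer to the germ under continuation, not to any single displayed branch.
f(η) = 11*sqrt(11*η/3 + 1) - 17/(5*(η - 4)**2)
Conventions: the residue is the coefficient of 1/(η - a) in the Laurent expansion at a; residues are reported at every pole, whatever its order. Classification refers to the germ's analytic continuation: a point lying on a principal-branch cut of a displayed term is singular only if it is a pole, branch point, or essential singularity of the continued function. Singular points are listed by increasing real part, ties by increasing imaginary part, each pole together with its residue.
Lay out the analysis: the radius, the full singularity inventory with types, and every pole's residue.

Radius of convergence at 0: 3/11.
At -3/11: an algebraic (square-root) branch point.
At 4: a pole of order 2; residue 0.

Denominator factor (η - 4)^2: pole of order 2 at 4, modulus 4.
Branch term (11)*sqrt(1 - η/(-3/11)): its argument vanishes at η = -3/11, a square-root branch point, modulus 3/11.
The radius of convergence is the smallest modulus among the singular points: 3/11.
The branch term is analytic at 4 and contributes nothing to the residue; only the rational part matters.
At the order-2 pole 4 set g(η) = (η - (4))^2*(rational part) = -17/5.
Order-2 pole: residue = g'(a); g'(4) = 0, so the residue is 0.
List the singular points by increasing real part (a conjugate pair: the negative imaginary part first).


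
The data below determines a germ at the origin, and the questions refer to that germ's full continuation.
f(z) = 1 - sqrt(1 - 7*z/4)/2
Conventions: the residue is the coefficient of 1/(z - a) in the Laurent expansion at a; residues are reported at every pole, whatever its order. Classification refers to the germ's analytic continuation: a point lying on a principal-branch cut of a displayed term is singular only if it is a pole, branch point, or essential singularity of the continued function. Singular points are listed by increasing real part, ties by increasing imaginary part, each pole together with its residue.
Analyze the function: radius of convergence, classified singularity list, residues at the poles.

Branch term (-1/2)*sqrt(1 - z/(4/7)): its argument vanishes at z = 4/7, a square-root branch point, modulus 4/7.
The radius of convergence is the smallest modulus among the singular points: 4/7.

Radius of convergence at 0: 4/7.
At 4/7: an algebraic (square-root) branch point.


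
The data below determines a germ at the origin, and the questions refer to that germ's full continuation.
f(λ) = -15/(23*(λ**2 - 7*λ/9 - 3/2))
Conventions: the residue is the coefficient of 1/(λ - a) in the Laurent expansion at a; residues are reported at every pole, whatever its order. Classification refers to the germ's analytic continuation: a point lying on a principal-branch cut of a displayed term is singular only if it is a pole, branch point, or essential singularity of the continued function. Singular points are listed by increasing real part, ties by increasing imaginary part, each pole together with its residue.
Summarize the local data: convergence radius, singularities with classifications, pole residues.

Denominator factor (λ**2 - 7*λ/9 - 3/2): discriminant 535/81, real irrational roots 7/18 + (1/18)*sqrt(535) and 7/18 - (1/18)*sqrt(535); poles of order 1, moduli 7/18 + (1/18)*sqrt(535) and -7/18 + (1/18)*sqrt(535).
The radius of convergence is the smallest modulus among the singular points: -7/18 + (1/18)*sqrt(535).
The factor λ**2 - 7*λ/9 - 3/2 splits as (λ - a)(λ - a') with a = 7/18 - (1/18)*sqrt(535), a' = 7/18 + (1/18)*sqrt(535). At the order-1 pole a set g(λ) = (λ - a)*f(λ) = [-15/23] / (λ - a').
Simple pole: residue = g(a) at a = 7/18 - (1/18)*sqrt(535), which is (27/2461)*sqrt(535).
The factor λ**2 - 7*λ/9 - 3/2 splits as (λ - a)(λ - a') with a = 7/18 + (1/18)*sqrt(535), a' = 7/18 - (1/18)*sqrt(535). At the order-1 pole a set g(λ) = (λ - a)*f(λ) = [-15/23] / (λ - a').
Simple pole: residue = g(a) at a = 7/18 + (1/18)*sqrt(535), which is -(27/2461)*sqrt(535).
List the singular points by increasing real part (a conjugate pair: the negative imaginary part first).

Radius of convergence at 0: -7/18 + (1/18)*sqrt(535).
At 7/18 - (1/18)*sqrt(535): a pole of order 1; residue (27/2461)*sqrt(535).
At 7/18 + (1/18)*sqrt(535): a pole of order 1; residue -(27/2461)*sqrt(535).


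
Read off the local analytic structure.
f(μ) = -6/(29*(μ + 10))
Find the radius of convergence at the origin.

Denominator factor (μ + 10): pole of order 1 at -10, modulus 10.
The radius of convergence is the smallest modulus among the singular points: 10.

The radius of convergence is 10.


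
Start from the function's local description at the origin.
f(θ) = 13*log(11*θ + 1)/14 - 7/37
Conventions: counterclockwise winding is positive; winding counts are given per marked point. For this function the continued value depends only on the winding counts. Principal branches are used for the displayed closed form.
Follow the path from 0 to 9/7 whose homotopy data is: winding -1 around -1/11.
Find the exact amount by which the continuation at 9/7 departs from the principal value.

Continued minus principal equals -(13/7)*pi*i.

The rational part is single-valued and drops out of the difference; each branch term changes only by its own monodromy.
(13/14)*log(1 - θ/(-1/11)): each positive loop around -1/11 adds 2*pi*i to the log, so winding -1 contributes (13/14)*(-1)*2*pi*i = -(13/7)*pi*i.
Summing the contributions at θ = 9/7 gives -(13/7)*pi*i.


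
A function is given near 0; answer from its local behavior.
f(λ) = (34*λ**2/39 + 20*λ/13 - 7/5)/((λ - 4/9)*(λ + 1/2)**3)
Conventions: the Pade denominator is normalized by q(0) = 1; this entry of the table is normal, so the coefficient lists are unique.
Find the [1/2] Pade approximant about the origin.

The Pade approximant has numerator coefficients [126/5, 902496942/14375465]; denominator coefficients [1, 6493451/884644, 43872587/2653932].

Taylor coefficients needed (expand at 0): a_0 = 126/5, a_1 = -3177/26, a_2 = 249771/520, a_3 = -3131901/2080.
Write the denominator as Q(λ) = 1 + q1*λ + q2*λ^2. Requiring Q*f - P = O(λ^4) with deg P <= 1 kills the coefficients of λ^2..λ^3 in Q*f:
  λ^2: a_2 + q1*a_1 + q2*a_0 = 0, i.e. 249771/520 + (-3177/26)*q1 + (126/5)*q2 = 0.
  λ^3: a_3 + q1*a_2 + q2*a_1 = 0, i.e. -3131901/2080 + (249771/520)*q1 + (-3177/26)*q2 = 0.
Solving this linear system: q1 = 6493451/884644, q2 = 43872587/2653932.
The numerator is Q*f truncated at degree 1: P0 = a_0 = 126/5; P1 = a_1 + q1*a_0 = 902496942/14375465.


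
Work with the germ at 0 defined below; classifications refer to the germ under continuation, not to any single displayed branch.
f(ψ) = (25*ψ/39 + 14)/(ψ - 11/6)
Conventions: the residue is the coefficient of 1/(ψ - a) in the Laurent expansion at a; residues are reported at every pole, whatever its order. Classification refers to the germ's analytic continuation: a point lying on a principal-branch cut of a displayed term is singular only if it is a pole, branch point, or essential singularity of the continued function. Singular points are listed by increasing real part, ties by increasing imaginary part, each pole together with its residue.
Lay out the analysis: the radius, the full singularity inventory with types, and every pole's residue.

Radius of convergence at 0: 11/6.
At 11/6: a pole of order 1; residue 3551/234.

Denominator factor (ψ - 11/6): pole of order 1 at 11/6, modulus 11/6.
The radius of convergence is the smallest modulus among the singular points: 11/6.
At the order-1 pole 11/6 set g(ψ) = (ψ - (11/6))*f(ψ) = 25*ψ/39 + 14.
Simple pole: residue = g(a) at a = 11/6, which is 3551/234.


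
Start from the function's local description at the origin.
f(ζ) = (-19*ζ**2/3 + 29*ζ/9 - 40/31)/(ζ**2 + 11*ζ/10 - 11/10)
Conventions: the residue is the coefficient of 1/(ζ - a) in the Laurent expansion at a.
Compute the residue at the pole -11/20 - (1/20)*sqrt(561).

The factor ζ**2 + 11*ζ/10 - 11/10 splits as (ζ - a)(ζ - a') with a = -11/20 - (1/20)*sqrt(561), a' = -11/20 + (1/20)*sqrt(561). At the order-1 pole a set g(ζ) = (ζ - a)*f(ζ) = [-19*ζ**2/3 + 29*ζ/9 - 40/31] / (ζ - a').
Simple pole: residue = g(a) at a = -11/20 - (1/20)*sqrt(561), which is 917/180 + (773437/3130380)*sqrt(561).

The residue is 917/180 + (773437/3130380)*sqrt(561).


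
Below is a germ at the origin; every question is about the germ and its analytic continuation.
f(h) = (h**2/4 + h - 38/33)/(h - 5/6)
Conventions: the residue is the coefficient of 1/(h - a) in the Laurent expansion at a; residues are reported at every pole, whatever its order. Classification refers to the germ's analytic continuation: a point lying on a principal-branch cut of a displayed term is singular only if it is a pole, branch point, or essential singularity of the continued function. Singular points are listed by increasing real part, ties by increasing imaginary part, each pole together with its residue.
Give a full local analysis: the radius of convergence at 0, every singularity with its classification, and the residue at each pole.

Denominator factor (h - 5/6): pole of order 1 at 5/6, modulus 5/6.
The radius of convergence is the smallest modulus among the singular points: 5/6.
At the order-1 pole 5/6 set g(h) = (h - (5/6))*f(h) = h**2/4 + h - 38/33.
Simple pole: residue = g(a) at a = 5/6, which is -229/1584.

Radius of convergence at 0: 5/6.
At 5/6: a pole of order 1; residue -229/1584.


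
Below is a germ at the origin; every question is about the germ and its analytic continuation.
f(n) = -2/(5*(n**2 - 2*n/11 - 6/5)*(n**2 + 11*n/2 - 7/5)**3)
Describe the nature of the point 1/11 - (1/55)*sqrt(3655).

The point is a pole of order 1.

The denominator factor n**2 - 2*n/11 - 6/5 vanishes at 1/11 - (1/55)*sqrt(3655) and appears to the power 1; the numerator there equals -2/5, nonzero, and no other factor vanishes.
Hence a pole whose order is the multiplicity, 1.


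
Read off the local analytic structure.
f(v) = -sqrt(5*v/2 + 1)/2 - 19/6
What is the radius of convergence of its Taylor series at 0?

The radius of convergence is 2/5.

Branch term (-1/2)*sqrt(1 - v/(-2/5)): its argument vanishes at v = -2/5, a square-root branch point, modulus 2/5.
The radius of convergence is the smallest modulus among the singular points: 2/5.


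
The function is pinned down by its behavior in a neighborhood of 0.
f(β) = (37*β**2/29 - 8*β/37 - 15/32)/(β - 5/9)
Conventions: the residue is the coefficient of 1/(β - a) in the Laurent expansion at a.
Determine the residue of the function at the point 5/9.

The residue is -542575/2781216.

At the order-1 pole 5/9 set g(β) = (β - (5/9))*f(β) = 37*β**2/29 - 8*β/37 - 15/32.
Simple pole: residue = g(a) at a = 5/9, which is -542575/2781216.


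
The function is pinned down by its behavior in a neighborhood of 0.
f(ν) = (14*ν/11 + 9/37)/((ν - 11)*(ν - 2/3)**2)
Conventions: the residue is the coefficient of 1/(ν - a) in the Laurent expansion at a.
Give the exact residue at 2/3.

The residue is -153/1147.

At the order-2 pole 2/3 set g(ν) = (ν - (2/3))^2*f(ν) = (14*ν/11 + 9/37)/(ν - 11).
Order-2 pole: residue = g'(a); g'(2/3) = -153/1147, so the residue is -153/1147.


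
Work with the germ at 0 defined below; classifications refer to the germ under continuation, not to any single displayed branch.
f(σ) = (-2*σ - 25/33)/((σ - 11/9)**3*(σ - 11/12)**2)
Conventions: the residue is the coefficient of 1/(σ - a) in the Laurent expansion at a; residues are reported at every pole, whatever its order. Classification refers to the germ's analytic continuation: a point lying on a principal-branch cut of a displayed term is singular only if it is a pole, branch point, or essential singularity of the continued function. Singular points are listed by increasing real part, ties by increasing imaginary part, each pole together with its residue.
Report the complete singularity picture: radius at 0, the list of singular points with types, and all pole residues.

Denominator factor (σ - 11/9)^3: pole of order 3 at 11/9, modulus 11/9.
Denominator factor (σ - 11/12)^2: pole of order 2 at 11/12, modulus 11/12.
The radius of convergence is the smallest modulus among the singular points: 11/12.
At the order-2 pole 11/12 set g(σ) = (σ - (11/12))^2*f(σ) = (-2*σ - 25/33)/(σ - 11/9)**3.
Order-2 pole: residue = g'(a); g'(11/12) = 154897920/161051, so the residue is 154897920/161051.
At the order-3 pole 11/9 set g(σ) = (σ - (11/9))^3*f(σ) = (-2*σ - 25/33)/(σ - 11/12)**2.
Order-3 pole: residue = g''(a)/2; g''(11/9) = -309795840/161051, so the residue is -154897920/161051.
List the singular points by increasing real part (a conjugate pair: the negative imaginary part first).

Radius of convergence at 0: 11/12.
At 11/12: a pole of order 2; residue 154897920/161051.
At 11/9: a pole of order 3; residue -154897920/161051.


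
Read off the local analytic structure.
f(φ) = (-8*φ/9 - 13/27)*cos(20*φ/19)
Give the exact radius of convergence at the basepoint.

The radius of convergence is infinite.

The factor cos(20*φ/19) is entire and contributes no finite singular point.
The polynomial part has no poles.
No finite singular points: the Taylor series at 0 converges everywhere.


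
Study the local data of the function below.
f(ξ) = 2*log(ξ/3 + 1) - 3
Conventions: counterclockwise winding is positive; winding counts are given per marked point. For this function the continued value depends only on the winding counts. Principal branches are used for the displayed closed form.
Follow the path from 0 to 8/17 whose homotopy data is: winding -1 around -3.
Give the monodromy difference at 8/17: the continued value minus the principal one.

Continued minus principal equals -(4)*pi*i.

The rational part is single-valued and drops out of the difference; each branch term changes only by its own monodromy.
(2)*log(1 - ξ/(-3)): each positive loop around -3 adds 2*pi*i to the log, so winding -1 contributes (2)*(-1)*2*pi*i = -(4)*pi*i.
Summing the contributions at ξ = 8/17 gives -(4)*pi*i.


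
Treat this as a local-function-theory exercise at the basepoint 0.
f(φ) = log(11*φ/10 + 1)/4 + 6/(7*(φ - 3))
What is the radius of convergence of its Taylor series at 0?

Denominator factor (φ - 3): pole of order 1 at 3, modulus 3.
Branch term (1/4)*log(1 - φ/(-10/11)): its argument vanishes at φ = -10/11, a logarithmic branch point, modulus 10/11.
The radius of convergence is the smallest modulus among the singular points: 10/11.

The radius of convergence is 10/11.


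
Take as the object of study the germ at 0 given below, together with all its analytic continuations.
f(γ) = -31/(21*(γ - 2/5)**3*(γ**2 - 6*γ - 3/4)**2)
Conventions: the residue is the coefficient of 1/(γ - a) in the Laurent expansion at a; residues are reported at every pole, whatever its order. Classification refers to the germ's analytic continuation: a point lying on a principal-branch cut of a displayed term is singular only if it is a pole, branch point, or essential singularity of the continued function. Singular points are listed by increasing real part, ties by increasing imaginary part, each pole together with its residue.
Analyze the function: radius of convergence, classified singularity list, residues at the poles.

Radius of convergence at 0: -3 + (1/2)*sqrt(39).
At 3 - (1/2)*sqrt(39): a pole of order 2; residue 10385000000/12911024217 + (14963204000/116199217953)*sqrt(39).
At 2/5: a pole of order 3; residue -20770000000/12911024217.
At 3 + (1/2)*sqrt(39): a pole of order 2; residue 10385000000/12911024217 - (14963204000/116199217953)*sqrt(39).


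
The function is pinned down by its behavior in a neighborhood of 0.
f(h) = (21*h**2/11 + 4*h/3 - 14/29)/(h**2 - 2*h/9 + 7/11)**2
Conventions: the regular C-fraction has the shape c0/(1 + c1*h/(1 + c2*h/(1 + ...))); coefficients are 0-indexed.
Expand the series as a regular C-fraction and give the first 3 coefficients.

The regular C-fraction coefficients are [-242/203, 130/63, -1128019/180180].

Taylor coefficients (expand at 0): a_0 = -242/203, a_1 = 31460/12789, a_2 = 2772803/268569.
c0 = a_0 = -242/203. Peel one level at a time: if S = 1 + c*h/S' with S'(0) = 1, then c is the h-coefficient of S and S' = c*h/(S - 1).
S_1 = c0/f = 1 + (130/63)*h + (1128019/87318)*h^2 + ...; c1 = 130/63.
S_2 = c1*h/(S_1 - 1) = 1 + (-1128019/180180)*h + ...; c2 = -1128019/180180.
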